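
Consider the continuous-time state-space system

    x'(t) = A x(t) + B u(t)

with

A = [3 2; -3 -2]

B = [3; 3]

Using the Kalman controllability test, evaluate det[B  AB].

-90

AB = [[15], [-15]]
Controllability matrix C = [B  AB] = [[3, 15], [3, -15]]
det(C) = 3·(-15) - 15·3 = -45 - 45 = -90
Since det(C) ≠ 0, rank(C) = 2 and the system is completely controllable.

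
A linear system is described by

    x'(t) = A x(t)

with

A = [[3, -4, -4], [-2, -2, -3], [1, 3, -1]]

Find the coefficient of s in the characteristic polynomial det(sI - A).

-2

Expand det(sI - A) for the 3×3 matrix.
p(s) = s^3 - 2s - 69.
(Check: constant term = det(-A) = (-1)^3 det A = -69; coefficient of s^2 = -tr A = 0.)
The coefficient of s is -2.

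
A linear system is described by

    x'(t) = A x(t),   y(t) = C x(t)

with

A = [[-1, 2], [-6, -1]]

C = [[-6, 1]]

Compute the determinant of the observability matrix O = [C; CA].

78

CA = [[0, -13]]
Observability matrix O = [C; CA] = [[-6, 1], [0, -13]]
det(O) = (-6)·(-13) - 1·0 = 78 - 0 = 78
Since det(O) ≠ 0, rank(O) = 2 and the system is completely observable.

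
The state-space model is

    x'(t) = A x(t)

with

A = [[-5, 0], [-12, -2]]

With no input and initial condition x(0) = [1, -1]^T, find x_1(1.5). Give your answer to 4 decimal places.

det(sI - A) = s^2 - (tr A)s + det A, with tr A = (-5) + (-2) = -7 and det A = (-5)·(-2) - 0·(-12) = 10 - 0 = 10.
So p(s) = det(sI - A) = s^2 + 7s + 10.
Factor s^2 + 7s + 10: two numbers with sum -7 and product 10 are -2 and -5, so s^2 + 7s + 10 = (s + 2)(s + 5).
Hence p(s) = (s + 2) (s + 5), with roots -5, -2.
The eigenvalues -5, -2 are distinct and real, so A is diagonalisable and x(t) = e^{At} x(0) = V diag(e^{λ_i t}) V^{-1} x(0), where the columns of V are the eigenvectors.
λ = -5: A - (-5)I = [[0, 0], [-12, 3]]. Row 2 gives (-12)·v1 + 3·v2 = 0, so take v_1 = [-1, -4]^T.
λ = -2: A - (-2)I = [[-3, 0], [-12, 0]]. Row 1 gives (-3)·v1 + 0·v2 = 0, so take v_2 = [0, -1]^T.
V = [v_1 v_2] = [[-1, 0], [-4, -1]] has det V = 1, so V^{-1} = adj(V)/det V = [[-1, 0], [4, -1]].
Modal coordinates z(0) = V^{-1} x(0): (-1)·1 + 0·(-1) = -1; 4·1 + (-1)·(-1) = 5; so z(0) = [-1, 5]^T.
x_1(t) = Σ_i (v_i)_1 · z_i(0) · e^{λ_i t} (row 1 of V times the modal terms).
x_1(1.5) = (-1)·(-1)·e^{-5·1.5} + 0·5·e^{-2·1.5} = 1·0.000553 + 0·0.049787 = 0.0006.

0.0006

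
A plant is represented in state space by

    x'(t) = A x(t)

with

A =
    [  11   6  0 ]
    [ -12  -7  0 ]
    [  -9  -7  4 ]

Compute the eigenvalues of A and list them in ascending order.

det(sI - A) = s^3 - (tr A)s^2 + (M11 + M22 + M33)s - det A, where Mii is the 2×2 principal minor of A obtained by deleting row i and column i.
tr A = 11 + (-7) + 4 = 8; M11 = (-7)·4 - 0·(-7) = -28 - 0 = -28; M22 = 11·4 - 0·(-9) = 44 - 0 = 44; M33 = 11·(-7) - 6·(-12) = -77 - (-72) = -5; sum of minors = 11.
det A = 11·((-7)·4 - 0·(-7)) - 6·((-12)·4 - 0·(-9)) + 0·((-12)·(-7) - (-7)·(-9)) = 11·(-28) - 6·(-48) + 0·21 = -20.
So p(s) = det(sI - A) = s^3 - 8s^2 + 11s + 20.
Rational-root test: any integer root divides 20. Testing small divisors, s = -1 works: p(-1) = -1 + (-8) + (-11) + 20 = 0, so (s + 1) is a factor.
Dividing, p(s) = (s + 1)(s^2 - 9s + 20).
Factor s^2 - 9s + 20: two numbers with sum 9 and product 20 are 5 and 4, so s^2 - 9s + 20 = (s - 5)(s - 4).
Hence p(s) = (s - 5) (s - 4) (s + 1), with roots -1, 4, 5.
At least one eigenvalue has non-negative real part, so the system is not asymptotically stable.

-1, 4, 5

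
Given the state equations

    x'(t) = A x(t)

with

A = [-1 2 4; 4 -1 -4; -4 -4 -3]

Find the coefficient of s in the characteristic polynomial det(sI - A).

Expand det(sI - A) for the 3×3 matrix.
p(s) = s^3 + 5s^2 - s + 11.
(Check: constant term = det(-A) = (-1)^3 det A = 11; coefficient of s^2 = -tr A = 5.)
The coefficient of s is -1.

-1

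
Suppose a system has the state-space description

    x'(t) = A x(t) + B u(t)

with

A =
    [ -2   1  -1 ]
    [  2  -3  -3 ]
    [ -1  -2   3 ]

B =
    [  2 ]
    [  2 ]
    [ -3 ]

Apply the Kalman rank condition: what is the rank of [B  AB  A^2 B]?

AB = [[1], [7], [-15]]
A^2B = [[20], [26], [-60]]
Controllability matrix C = [B  AB  A^2B] = [[2, 1, 20], [2, 7, 26], [-3, -15, -60]]
det(C) = 2·(7·(-60) - 26·(-15)) - 1·(2·(-60) - 26·(-3)) + 20·(2·(-15) - 7·(-3)) = 2·(-30) - 1·(-42) + 20·(-9) = -198 ≠ 0, so rank(C) = 3.
rank(C) = 3 = n, so the pair (A, B) is completely controllable.

3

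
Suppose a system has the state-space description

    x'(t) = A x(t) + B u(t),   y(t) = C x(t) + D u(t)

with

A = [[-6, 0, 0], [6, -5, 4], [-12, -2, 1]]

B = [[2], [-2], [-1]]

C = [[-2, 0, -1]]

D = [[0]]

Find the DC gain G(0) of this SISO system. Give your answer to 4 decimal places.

7.6667

G(0) = C(-A)^{-1}B + D = -C A^{-1} B + D.
det A = -18, so A^{-1} = (1/-18)·adj(A) = [[-1/6, 0, 0], [3, 1/3, -4/3], [4, 2/3, -5/3]]
A^{-1} B = [-1/3, 20/3, 25/3]^T
C A^{-1} B = -23/3
G(0) = D - C A^{-1} B = 0 - (-23/3) = 23/3 ≈ 7.6667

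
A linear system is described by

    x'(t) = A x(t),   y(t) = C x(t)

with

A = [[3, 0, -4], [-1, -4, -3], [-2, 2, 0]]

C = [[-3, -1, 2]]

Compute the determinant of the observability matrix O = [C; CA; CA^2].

CA = [[-12, 8, 15]]
CA^2 = [[-74, -2, 24]]
Observability matrix O = [C; CA; CA^2] = [[-3, -1, 2], [-12, 8, 15], [-74, -2, 24]]
Expanding along the first row, det(O) = (-3)·(8·24 - 15·(-2)) - (-1)·((-12)·24 - 15·(-74)) + 2·((-12)·(-2) - 8·(-74)) = (-3)·222 - (-1)·822 + 2·616 = 1388
Since det(O) ≠ 0, rank(O) = 3 and the system is completely observable.

1388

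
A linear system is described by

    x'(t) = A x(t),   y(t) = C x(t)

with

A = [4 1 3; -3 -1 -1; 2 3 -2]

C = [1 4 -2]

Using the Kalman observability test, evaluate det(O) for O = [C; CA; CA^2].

-1071

CA = [[-12, -9, 3]]
CA^2 = [[-15, 6, -33]]
Observability matrix O = [C; CA; CA^2] = [[1, 4, -2], [-12, -9, 3], [-15, 6, -33]]
Expanding along the first row, det(O) = 1·((-9)·(-33) - 3·6) - 4·((-12)·(-33) - 3·(-15)) + (-2)·((-12)·6 - (-9)·(-15)) = 1·279 - 4·441 + (-2)·(-207) = -1071
Since det(O) ≠ 0, rank(O) = 3 and the system is completely observable.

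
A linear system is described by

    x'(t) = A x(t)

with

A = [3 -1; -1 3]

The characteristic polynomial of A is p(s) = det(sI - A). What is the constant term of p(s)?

8

For a 2×2 matrix, det(sI - A) = s^2 - (tr A)s + det A.
tr A = 6, det A = 8.
So p(s) = s^2 - 6s + 8.
The constant term is 8.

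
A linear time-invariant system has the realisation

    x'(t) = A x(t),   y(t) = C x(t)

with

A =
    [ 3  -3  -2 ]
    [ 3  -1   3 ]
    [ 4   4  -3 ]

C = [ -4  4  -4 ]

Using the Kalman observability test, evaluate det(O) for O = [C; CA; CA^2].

32256

CA = [[-16, -8, 32]]
CA^2 = [[56, 184, -88]]
Observability matrix O = [C; CA; CA^2] = [[-4, 4, -4], [-16, -8, 32], [56, 184, -88]]
Expanding along the first row, det(O) = (-4)·((-8)·(-88) - 32·184) - 4·((-16)·(-88) - 32·56) + (-4)·((-16)·184 - (-8)·56) = (-4)·(-5184) - 4·(-384) + (-4)·(-2496) = 32256
Since det(O) ≠ 0, rank(O) = 3 and the system is completely observable.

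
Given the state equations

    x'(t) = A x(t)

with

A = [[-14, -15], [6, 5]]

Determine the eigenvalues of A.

-5, -4

det(sI - A) = s^2 - (tr A)s + det A, with tr A = (-14) + 5 = -9 and det A = (-14)·5 - (-15)·6 = -70 - (-90) = 20.
So p(s) = det(sI - A) = s^2 + 9s + 20.
Factor s^2 + 9s + 20: two numbers with sum -9 and product 20 are -4 and -5, so s^2 + 9s + 20 = (s + 4)(s + 5).
Hence p(s) = (s + 4) (s + 5), with roots -5, -4.
All eigenvalues have negative real part, so the system is asymptotically stable.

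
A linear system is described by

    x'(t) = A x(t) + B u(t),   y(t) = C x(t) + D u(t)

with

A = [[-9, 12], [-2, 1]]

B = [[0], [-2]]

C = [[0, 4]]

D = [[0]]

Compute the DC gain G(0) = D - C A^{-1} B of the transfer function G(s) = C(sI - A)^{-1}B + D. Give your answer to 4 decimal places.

G(0) = C(-A)^{-1}B + D = -C A^{-1} B + D.
det A = 15, so A^{-1} = (1/15)·adj(A) = [[1/15, -4/5], [2/15, -3/5]]
A^{-1} B = [8/5, 6/5]^T
C A^{-1} B = 24/5
G(0) = D - C A^{-1} B = 0 - (24/5) = -24/5 ≈ -4.8000

-4.8000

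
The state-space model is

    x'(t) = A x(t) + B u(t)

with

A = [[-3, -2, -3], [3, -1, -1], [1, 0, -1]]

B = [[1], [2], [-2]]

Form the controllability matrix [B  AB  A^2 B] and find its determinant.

-155

AB = [[-1], [3], [3]]
A^2B = [[-12], [-9], [-4]]
Controllability matrix C = [B  AB  A^2B] = [[1, -1, -12], [2, 3, -9], [-2, 3, -4]]
Expanding along the first row, det(C) = 1·(3·(-4) - (-9)·3) - (-1)·(2·(-4) - (-9)·(-2)) + (-12)·(2·3 - 3·(-2)) = 1·15 - (-1)·(-26) + (-12)·12 = -155
Since det(C) ≠ 0, rank(C) = 3 and the system is completely controllable.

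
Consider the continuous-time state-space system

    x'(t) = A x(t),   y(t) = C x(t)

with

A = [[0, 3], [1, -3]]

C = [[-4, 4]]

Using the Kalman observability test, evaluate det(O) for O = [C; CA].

CA = [[4, -24]]
Observability matrix O = [C; CA] = [[-4, 4], [4, -24]]
det(O) = (-4)·(-24) - 4·4 = 96 - 16 = 80
Since det(O) ≠ 0, rank(O) = 2 and the system is completely observable.

80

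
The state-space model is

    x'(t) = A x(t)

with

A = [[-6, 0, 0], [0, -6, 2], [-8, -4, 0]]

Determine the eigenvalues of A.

det(sI - A) = s^3 - (tr A)s^2 + (M11 + M22 + M33)s - det A, where Mii is the 2×2 principal minor of A obtained by deleting row i and column i.
tr A = (-6) + (-6) + 0 = -12; M11 = (-6)·0 - 2·(-4) = 0 - (-8) = 8; M22 = (-6)·0 - 0·(-8) = 0 - 0 = 0; M33 = (-6)·(-6) - 0·0 = 36 - 0 = 36; sum of minors = 44.
det A = (-6)·((-6)·0 - 2·(-4)) - 0·(0·0 - 2·(-8)) + 0·(0·(-4) - (-6)·(-8)) = (-6)·8 - 0·16 + 0·(-48) = -48.
So p(s) = det(sI - A) = s^3 + 12s^2 + 44s + 48.
Rational-root test: any integer root divides 48. Testing small divisors, s = -2 works: p(-2) = -8 + 48 + (-88) + 48 = 0, so (s + 2) is a factor.
Dividing, p(s) = (s + 2)(s^2 + 10s + 24).
Factor s^2 + 10s + 24: two numbers with sum -10 and product 24 are -4 and -6, so s^2 + 10s + 24 = (s + 4)(s + 6).
Hence p(s) = (s + 2) (s + 4) (s + 6), with roots -6, -4, -2.
All eigenvalues have negative real part, so the system is asymptotically stable.

-6, -4, -2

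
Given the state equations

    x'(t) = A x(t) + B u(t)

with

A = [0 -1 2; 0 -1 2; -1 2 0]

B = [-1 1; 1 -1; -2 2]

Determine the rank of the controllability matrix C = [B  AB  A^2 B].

3

AB = [[-5, 5], [-5, 5], [3, -3]]
A^2B = [[11, -11], [11, -11], [-5, 5]]
Controllability matrix C = [B  AB  A^2B] = [[-1, 1, -5, 5, 11, -11], [1, -1, -5, 5, 11, -11], [-2, 2, 3, -3, -5, 5]]
Take the 3×3 submatrix of C formed by columns 1, 3, 5: [[-1, -5, 11], [1, -5, 11], [-2, 3, -5]]. Its determinant is (-1)·((-5)·(-5) - 11·3) - (-5)·(1·(-5) - 11·(-2)) + 11·(1·3 - (-5)·(-2)) = (-1)·(-8) - (-5)·17 + 11·(-7) = 16 ≠ 0.
So rank(C) ≥ 3; since C has 3 rows, rank(C) = 3.
rank(C) = 3 = n, so the pair (A, B) is completely controllable.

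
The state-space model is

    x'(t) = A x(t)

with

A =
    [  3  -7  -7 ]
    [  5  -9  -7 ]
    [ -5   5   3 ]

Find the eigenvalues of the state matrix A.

det(sI - A) = s^3 - (tr A)s^2 + (M11 + M22 + M33)s - det A, where Mii is the 2×2 principal minor of A obtained by deleting row i and column i.
tr A = 3 + (-9) + 3 = -3; M11 = (-9)·3 - (-7)·5 = -27 - (-35) = 8; M22 = 3·3 - (-7)·(-5) = 9 - 35 = -26; M33 = 3·(-9) - (-7)·5 = -27 - (-35) = 8; sum of minors = -10.
det A = 3·((-9)·3 - (-7)·5) - (-7)·(5·3 - (-7)·(-5)) + (-7)·(5·5 - (-9)·(-5)) = 3·8 - (-7)·(-20) + (-7)·(-20) = 24.
So p(s) = det(sI - A) = s^3 + 3s^2 - 10s - 24.
Rational-root test: any integer root divides -24. Testing small divisors, s = -2 works: p(-2) = -8 + 12 + 20 + (-24) = 0, so (s + 2) is a factor.
Dividing, p(s) = (s + 2)(s^2 + s - 12).
Factor s^2 + s - 12: two numbers with sum -1 and product -12 are 3 and -4, so s^2 + s - 12 = (s - 3)(s + 4).
Hence p(s) = (s - 3) (s + 2) (s + 4), with roots -4, -2, 3.
At least one eigenvalue has non-negative real part, so the system is not asymptotically stable.

-4, -2, 3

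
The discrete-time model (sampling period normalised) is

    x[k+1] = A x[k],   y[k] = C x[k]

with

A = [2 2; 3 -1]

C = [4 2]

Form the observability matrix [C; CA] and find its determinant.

-4

CA = [[14, 6]]
Observability matrix O = [C; CA] = [[4, 2], [14, 6]]
det(O) = 4·6 - 2·14 = 24 - 28 = -4
Since det(O) ≠ 0, rank(O) = 2 and the system is completely observable.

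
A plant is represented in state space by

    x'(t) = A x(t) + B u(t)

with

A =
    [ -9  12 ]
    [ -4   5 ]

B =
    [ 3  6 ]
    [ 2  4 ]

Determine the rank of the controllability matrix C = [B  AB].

AB = [[-3, -6], [-2, -4]]
Controllability matrix C = [B  AB] = [[3, 6, -3, -6], [2, 4, -2, -4]]
Every column of C is a scalar multiple of column 1 = [3, 2] (multipliers 1, 2, -1, -2), so the columns span a one-dimensional space.
C ≠ 0, hence rank(C) = 1.
rank(C) = 1 < n = 2, so the pair (A, B) is not completely controllable.

1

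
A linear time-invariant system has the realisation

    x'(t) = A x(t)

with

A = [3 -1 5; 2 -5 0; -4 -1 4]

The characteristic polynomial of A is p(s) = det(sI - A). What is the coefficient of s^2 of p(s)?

-2

Expand det(sI - A) for the 3×3 matrix.
p(s) = s^3 - 2s^2 - s + 162.
(Check: constant term = det(-A) = (-1)^3 det A = 162; coefficient of s^2 = -tr A = -2.)
The coefficient of s^2 is -2.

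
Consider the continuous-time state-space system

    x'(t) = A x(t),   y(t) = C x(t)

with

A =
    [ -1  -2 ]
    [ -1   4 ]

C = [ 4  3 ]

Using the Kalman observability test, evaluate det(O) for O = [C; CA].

37

CA = [[-7, 4]]
Observability matrix O = [C; CA] = [[4, 3], [-7, 4]]
det(O) = 4·4 - 3·(-7) = 16 - (-21) = 37
Since det(O) ≠ 0, rank(O) = 2 and the system is completely observable.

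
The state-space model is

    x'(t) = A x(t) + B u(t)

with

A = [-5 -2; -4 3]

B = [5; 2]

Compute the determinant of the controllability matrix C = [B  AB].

AB = [[-29], [-14]]
Controllability matrix C = [B  AB] = [[5, -29], [2, -14]]
det(C) = 5·(-14) - (-29)·2 = -70 - (-58) = -12
Since det(C) ≠ 0, rank(C) = 2 and the system is completely controllable.

-12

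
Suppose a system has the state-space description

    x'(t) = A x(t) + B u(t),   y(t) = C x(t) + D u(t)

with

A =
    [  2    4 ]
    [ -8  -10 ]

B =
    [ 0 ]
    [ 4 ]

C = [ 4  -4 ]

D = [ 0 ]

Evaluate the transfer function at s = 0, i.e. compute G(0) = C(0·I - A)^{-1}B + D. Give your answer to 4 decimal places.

8.0000

G(0) = C(-A)^{-1}B + D = -C A^{-1} B + D.
det A = 12, so A^{-1} = (1/12)·adj(A) = [[-5/6, -1/3], [2/3, 1/6]]
A^{-1} B = [-4/3, 2/3]^T
C A^{-1} B = -8
G(0) = D - C A^{-1} B = 0 - (-8) = 8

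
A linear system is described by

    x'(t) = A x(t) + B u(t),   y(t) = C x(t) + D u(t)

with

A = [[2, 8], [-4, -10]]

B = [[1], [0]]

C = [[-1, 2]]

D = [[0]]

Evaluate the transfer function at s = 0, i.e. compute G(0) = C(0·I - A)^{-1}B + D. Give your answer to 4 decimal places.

G(0) = C(-A)^{-1}B + D = -C A^{-1} B + D.
det A = 12, so A^{-1} = (1/12)·adj(A) = [[-5/6, -2/3], [1/3, 1/6]]
A^{-1} B = [-5/6, 1/3]^T
C A^{-1} B = 3/2
G(0) = D - C A^{-1} B = 0 - (3/2) = -3/2 ≈ -1.5000

-1.5000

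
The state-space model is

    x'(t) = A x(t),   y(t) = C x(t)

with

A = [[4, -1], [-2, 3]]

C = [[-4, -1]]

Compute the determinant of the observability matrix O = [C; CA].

CA = [[-14, 1]]
Observability matrix O = [C; CA] = [[-4, -1], [-14, 1]]
det(O) = (-4)·1 - (-1)·(-14) = -4 - 14 = -18
Since det(O) ≠ 0, rank(O) = 2 and the system is completely observable.

-18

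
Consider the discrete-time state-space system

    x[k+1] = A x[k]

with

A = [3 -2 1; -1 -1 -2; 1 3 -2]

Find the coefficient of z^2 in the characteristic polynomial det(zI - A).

Expand det(zI - A) for the 3×3 matrix.
p(z) = z^3 - 4z - 30.
(Check: constant term = det(-A) = (-1)^3 det A = -30; coefficient of z^2 = -tr A = 0.)
The coefficient of z^2 is 0.

0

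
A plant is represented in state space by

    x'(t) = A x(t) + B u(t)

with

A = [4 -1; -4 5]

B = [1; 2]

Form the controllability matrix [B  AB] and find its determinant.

AB = [[2], [6]]
Controllability matrix C = [B  AB] = [[1, 2], [2, 6]]
det(C) = 1·6 - 2·2 = 6 - 4 = 2
Since det(C) ≠ 0, rank(C) = 2 and the system is completely controllable.

2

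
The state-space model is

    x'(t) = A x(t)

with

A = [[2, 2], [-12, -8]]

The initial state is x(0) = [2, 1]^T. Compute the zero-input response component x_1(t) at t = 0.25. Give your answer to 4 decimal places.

2.4063

det(sI - A) = s^2 - (tr A)s + det A, with tr A = 2 + (-8) = -6 and det A = 2·(-8) - 2·(-12) = -16 - (-24) = 8.
So p(s) = det(sI - A) = s^2 + 6s + 8.
Factor s^2 + 6s + 8: two numbers with sum -6 and product 8 are -2 and -4, so s^2 + 6s + 8 = (s + 2)(s + 4).
Hence p(s) = (s + 2) (s + 4), with roots -4, -2.
The eigenvalues -4, -2 are distinct and real, so A is diagonalisable and x(t) = e^{At} x(0) = V diag(e^{λ_i t}) V^{-1} x(0), where the columns of V are the eigenvectors.
λ = -4: A - (-4)I = [[6, 2], [-12, -4]]. Row 1 gives 6·v1 + 2·v2 = 0, so take v_1 = [1, -3]^T.
λ = -2: A - (-2)I = [[4, 2], [-12, -6]]. Row 1 gives 4·v1 + 2·v2 = 0, so take v_2 = [-1, 2]^T.
V = [v_1 v_2] = [[1, -1], [-3, 2]] has det V = -1, so V^{-1} = adj(V)/det V = [[-2, -1], [-3, -1]].
Modal coordinates z(0) = V^{-1} x(0): (-2)·2 + (-1)·1 = -5; (-3)·2 + (-1)·1 = -7; so z(0) = [-5, -7]^T.
x_1(t) = Σ_i (v_i)_1 · z_i(0) · e^{λ_i t} (row 1 of V times the modal terms).
x_1(0.25) = 1·(-5)·e^{-4·0.25} + (-1)·(-7)·e^{-2·0.25} = (-5)·0.367879 + 7·0.606531 = 2.4063.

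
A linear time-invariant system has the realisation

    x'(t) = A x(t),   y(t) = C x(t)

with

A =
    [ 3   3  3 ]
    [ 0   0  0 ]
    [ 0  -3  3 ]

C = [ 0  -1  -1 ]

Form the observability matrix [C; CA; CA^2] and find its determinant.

CA = [[0, 3, -3]]
CA^2 = [[0, 9, -9]]
Observability matrix O = [C; CA; CA^2] = [[0, -1, -1], [0, 3, -3], [0, 9, -9]]
Expanding along the first row, det(O) = 0·(3·(-9) - (-3)·9) - (-1)·(0·(-9) - (-3)·0) + (-1)·(0·9 - 3·0) = 0·0 - (-1)·0 + (-1)·0 = 0
Since det(O) = 0, rank(O) < 3 and the system is not completely observable.

0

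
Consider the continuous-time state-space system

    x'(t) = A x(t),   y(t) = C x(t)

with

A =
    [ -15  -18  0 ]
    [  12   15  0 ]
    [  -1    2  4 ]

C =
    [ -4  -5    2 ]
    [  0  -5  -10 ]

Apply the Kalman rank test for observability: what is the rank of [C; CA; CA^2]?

CA = [[-2, 1, 8], [-50, -95, -40]]
CA^2 = [[34, 67, 32], [-350, -605, -160]]
Observability matrix O = [C; CA; CA^2] = [[-4, -5, 2], [0, -5, -10], [-2, 1, 8], [-50, -95, -40], [34, 67, 32], [-350, -605, -160]]
The columns c1, c2, c3 of O are linearly dependent: 3·c1 - 2·c2 + c3 = 0 (check each entry), so rank(O) ≤ 2.
The 2×2 minor from rows 1, 2, columns 1, 2 is (-4)·(-5) - (-5)·0 = 20 - 0 = 20 ≠ 0, so rank(O) = 2.
rank(O) = 2 < n = 3, so the pair (A, C) is not completely observable.

2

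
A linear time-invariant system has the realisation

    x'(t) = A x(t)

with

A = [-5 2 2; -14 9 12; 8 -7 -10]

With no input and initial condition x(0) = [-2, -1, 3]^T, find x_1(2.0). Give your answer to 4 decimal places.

1.1336

det(sI - A) = s^3 - (tr A)s^2 + (M11 + M22 + M33)s - det A, where Mii is the 2×2 principal minor of A obtained by deleting row i and column i.
tr A = (-5) + 9 + (-10) = -6; M11 = 9·(-10) - 12·(-7) = -90 - (-84) = -6; M22 = (-5)·(-10) - 2·8 = 50 - 16 = 34; M33 = (-5)·9 - 2·(-14) = -45 - (-28) = -17; sum of minors = 11.
det A = (-5)·(9·(-10) - 12·(-7)) - 2·((-14)·(-10) - 12·8) + 2·((-14)·(-7) - 9·8) = (-5)·(-6) - 2·44 + 2·26 = -6.
So p(s) = det(sI - A) = s^3 + 6s^2 + 11s + 6.
Rational-root test: any integer root divides 6. Testing small divisors, s = -1 works: p(-1) = -1 + 6 + (-11) + 6 = 0, so (s + 1) is a factor.
Dividing, p(s) = (s + 1)(s^2 + 5s + 6).
Factor s^2 + 5s + 6: two numbers with sum -5 and product 6 are -2 and -3, so s^2 + 5s + 6 = (s + 2)(s + 3).
Hence p(s) = (s + 1) (s + 2) (s + 3), with roots -3, -2, -1.
The eigenvalues -3, -2, -1 are distinct and real, so A is diagonalisable and x(t) = e^{At} x(0) = V diag(e^{λ_i t}) V^{-1} x(0), where the columns of V are the eigenvectors.
λ = -3: A - (-3)I = [[-2, 2, 2], [-14, 12, 12], [8, -7, -7]]. v must be orthogonal to every row; (row 1) × (row 2) = [0, -4, 4], so take v_1 = [0, -1, 1]^T.
λ = -2: A - (-2)I = [[-3, 2, 2], [-14, 11, 12], [8, -7, -8]]. v must be orthogonal to every row; (row 1) × (row 2) = [2, 8, -5], so take v_2 = [-2, -8, 5]^T.
λ = -1: A - (-1)I = [[-4, 2, 2], [-14, 10, 12], [8, -7, -9]]. v must be orthogonal to every row; (row 1) × (row 2) = [4, 20, -12], so take v_3 = [-1, -5, 3]^T.
V = [v_1 v_2 v_3] = [[0, -2, -1], [-1, -8, -5], [1, 5, 3]] has det V = 1, so V^{-1} = adj(V)/det V = [[1, 1, 2], [-2, 1, 1], [3, -2, -2]].
Modal coordinates z(0) = V^{-1} x(0): 1·(-2) + 1·(-1) + 2·3 = 3; (-2)·(-2) + 1·(-1) + 1·3 = 6; 3·(-2) + (-2)·(-1) + (-2)·3 = -10; so z(0) = [3, 6, -10]^T.
x_1(t) = Σ_i (v_i)_1 · z_i(0) · e^{λ_i t} (row 1 of V times the modal terms).
x_1(2.0) = 0·3·e^{-3·2.0} + (-2)·6·e^{-2·2.0} + (-1)·(-10)·e^{-1·2.0} = 0·0.002479 + (-12)·0.018316 + 10·0.135335 = 1.1336.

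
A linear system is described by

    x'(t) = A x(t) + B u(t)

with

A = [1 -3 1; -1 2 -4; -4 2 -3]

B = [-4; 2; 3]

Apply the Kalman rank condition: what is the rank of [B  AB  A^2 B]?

AB = [[-7], [-4], [11]]
A^2B = [[16], [-45], [-13]]
Controllability matrix C = [B  AB  A^2B] = [[-4, -7, 16], [2, -4, -45], [3, 11, -13]]
det(C) = (-4)·((-4)·(-13) - (-45)·11) - (-7)·(2·(-13) - (-45)·3) + 16·(2·11 - (-4)·3) = (-4)·547 - (-7)·109 + 16·34 = -881 ≠ 0, so rank(C) = 3.
rank(C) = 3 = n, so the pair (A, B) is completely controllable.

3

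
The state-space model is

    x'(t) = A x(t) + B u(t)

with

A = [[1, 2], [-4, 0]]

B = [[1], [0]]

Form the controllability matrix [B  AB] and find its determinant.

-4

AB = [[1], [-4]]
Controllability matrix C = [B  AB] = [[1, 1], [0, -4]]
det(C) = 1·(-4) - 1·0 = -4 - 0 = -4
Since det(C) ≠ 0, rank(C) = 2 and the system is completely controllable.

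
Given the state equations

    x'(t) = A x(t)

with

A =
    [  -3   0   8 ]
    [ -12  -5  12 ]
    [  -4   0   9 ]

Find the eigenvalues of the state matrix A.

-5, 1, 5

det(sI - A) = s^3 - (tr A)s^2 + (M11 + M22 + M33)s - det A, where Mii is the 2×2 principal minor of A obtained by deleting row i and column i.
tr A = (-3) + (-5) + 9 = 1; M11 = (-5)·9 - 12·0 = -45 - 0 = -45; M22 = (-3)·9 - 8·(-4) = -27 - (-32) = 5; M33 = (-3)·(-5) - 0·(-12) = 15 - 0 = 15; sum of minors = -25.
det A = (-3)·((-5)·9 - 12·0) - 0·((-12)·9 - 12·(-4)) + 8·((-12)·0 - (-5)·(-4)) = (-3)·(-45) - 0·(-60) + 8·(-20) = -25.
So p(s) = det(sI - A) = s^3 - s^2 - 25s + 25.
Rational-root test: any integer root divides 25. Testing small divisors, s = 1 works: p(1) = 1 + (-1) + (-25) + 25 = 0, so (s - 1) is a factor.
Dividing, p(s) = (s - 1)(s^2 - 25).
Factor s^2 - 25: two numbers with sum 0 and product -25 are 5 and -5, so s^2 - 25 = (s - 5)(s + 5).
Hence p(s) = (s - 5) (s - 1) (s + 5), with roots -5, 1, 5.
At least one eigenvalue has non-negative real part, so the system is not asymptotically stable.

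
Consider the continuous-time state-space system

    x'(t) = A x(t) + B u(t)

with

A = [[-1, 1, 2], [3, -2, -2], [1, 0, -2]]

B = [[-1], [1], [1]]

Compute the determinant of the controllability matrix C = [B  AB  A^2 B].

-6

AB = [[4], [-7], [-3]]
A^2B = [[-17], [32], [10]]
Controllability matrix C = [B  AB  A^2B] = [[-1, 4, -17], [1, -7, 32], [1, -3, 10]]
Expanding along the first row, det(C) = (-1)·((-7)·10 - 32·(-3)) - 4·(1·10 - 32·1) + (-17)·(1·(-3) - (-7)·1) = (-1)·26 - 4·(-22) + (-17)·4 = -6
Since det(C) ≠ 0, rank(C) = 3 and the system is completely controllable.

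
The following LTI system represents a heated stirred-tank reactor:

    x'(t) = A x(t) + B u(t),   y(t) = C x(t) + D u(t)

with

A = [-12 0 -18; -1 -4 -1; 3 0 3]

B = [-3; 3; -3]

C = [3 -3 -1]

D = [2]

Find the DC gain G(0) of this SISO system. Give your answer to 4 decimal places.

13.5000

G(0) = C(-A)^{-1}B + D = -C A^{-1} B + D.
det A = -72, so A^{-1} = (1/-72)·adj(A) = [[1/6, 0, 1], [0, -1/4, -1/12], [-1/6, 0, -2/3]]
A^{-1} B = [-7/2, -1/2, 5/2]^T
C A^{-1} B = -23/2
G(0) = D - C A^{-1} B = 2 - (-23/2) = 27/2 ≈ 13.5000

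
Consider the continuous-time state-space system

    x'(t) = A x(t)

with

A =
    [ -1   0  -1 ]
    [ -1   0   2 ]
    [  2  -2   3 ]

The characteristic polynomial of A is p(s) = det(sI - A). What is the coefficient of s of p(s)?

Expand det(sI - A) for the 3×3 matrix.
p(s) = s^3 - 2s^2 + 3s + 6.
(Check: constant term = det(-A) = (-1)^3 det A = 6; coefficient of s^2 = -tr A = -2.)
The coefficient of s is 3.

3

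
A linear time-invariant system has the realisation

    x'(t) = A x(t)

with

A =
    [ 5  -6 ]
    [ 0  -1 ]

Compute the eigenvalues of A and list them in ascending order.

-1, 5

det(sI - A) = s^2 - (tr A)s + det A, with tr A = 5 + (-1) = 4 and det A = 5·(-1) - (-6)·0 = -5 - 0 = -5.
So p(s) = det(sI - A) = s^2 - 4s - 5.
Factor s^2 - 4s - 5: two numbers with sum 4 and product -5 are 5 and -1, so s^2 - 4s - 5 = (s - 5)(s + 1).
Hence p(s) = (s - 5) (s + 1), with roots -1, 5.
At least one eigenvalue has non-negative real part, so the system is not asymptotically stable.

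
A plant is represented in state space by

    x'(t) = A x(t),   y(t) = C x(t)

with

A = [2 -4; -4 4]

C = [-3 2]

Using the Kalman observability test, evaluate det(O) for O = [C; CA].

CA = [[-14, 20]]
Observability matrix O = [C; CA] = [[-3, 2], [-14, 20]]
det(O) = (-3)·20 - 2·(-14) = -60 - (-28) = -32
Since det(O) ≠ 0, rank(O) = 2 and the system is completely observable.

-32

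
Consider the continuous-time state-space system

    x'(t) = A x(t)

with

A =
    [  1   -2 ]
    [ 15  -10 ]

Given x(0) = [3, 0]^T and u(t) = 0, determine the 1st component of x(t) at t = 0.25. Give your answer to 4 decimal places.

2.3243

det(sI - A) = s^2 - (tr A)s + det A, with tr A = 1 + (-10) = -9 and det A = 1·(-10) - (-2)·15 = -10 - (-30) = 20.
So p(s) = det(sI - A) = s^2 + 9s + 20.
Factor s^2 + 9s + 20: two numbers with sum -9 and product 20 are -4 and -5, so s^2 + 9s + 20 = (s + 4)(s + 5).
Hence p(s) = (s + 4) (s + 5), with roots -5, -4.
The eigenvalues -5, -4 are distinct and real, so A is diagonalisable and x(t) = e^{At} x(0) = V diag(e^{λ_i t}) V^{-1} x(0), where the columns of V are the eigenvectors.
λ = -5: A - (-5)I = [[6, -2], [15, -5]]. Row 1 gives 6·v1 + (-2)·v2 = 0, so take v_1 = [-1, -3]^T.
λ = -4: A - (-4)I = [[5, -2], [15, -6]]. Row 1 gives 5·v1 + (-2)·v2 = 0, so take v_2 = [2, 5]^T.
V = [v_1 v_2] = [[-1, 2], [-3, 5]] has det V = 1, so V^{-1} = adj(V)/det V = [[5, -2], [3, -1]].
Modal coordinates z(0) = V^{-1} x(0): 5·3 + (-2)·0 = 15; 3·3 + (-1)·0 = 9; so z(0) = [15, 9]^T.
x_1(t) = Σ_i (v_i)_1 · z_i(0) · e^{λ_i t} (row 1 of V times the modal terms).
x_1(0.25) = (-1)·15·e^{-5·0.25} + 2·9·e^{-4·0.25} = (-15)·0.28650480 + 18·0.36787944 = 2.3243.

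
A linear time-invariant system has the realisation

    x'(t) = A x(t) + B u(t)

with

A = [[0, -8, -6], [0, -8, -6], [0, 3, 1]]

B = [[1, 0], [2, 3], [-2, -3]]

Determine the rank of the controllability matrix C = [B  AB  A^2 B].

2

AB = [[-4, -6], [-4, -6], [4, 6]]
A^2B = [[8, 12], [8, 12], [-8, -12]]
Controllability matrix C = [B  AB  A^2B] = [[1, 0, -4, -6, 8, 12], [2, 3, -4, -6, 8, 12], [-2, -3, 4, 6, -8, -12]]
The rows r1, r2, r3 of C are linearly dependent: r2 + r3 = 0 (check each entry), so rank(C) ≤ 2.
The 2×2 minor from rows 1, 2, columns 1, 2 is 1·3 - 0·2 = 3 - 0 = 3 ≠ 0, so rank(C) = 2.
rank(C) = 2 < n = 3, so the pair (A, B) is not completely controllable.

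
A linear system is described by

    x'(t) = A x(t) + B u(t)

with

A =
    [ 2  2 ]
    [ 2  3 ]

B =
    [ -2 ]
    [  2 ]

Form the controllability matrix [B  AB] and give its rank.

2

AB = [[0], [2]]
Controllability matrix C = [B  AB] = [[-2, 0], [2, 2]]
det(C) = (-2)·2 - 0·2 = -4 - 0 = -4 ≠ 0, so rank(C) = 2.
rank(C) = 2 = n, so the pair (A, B) is completely controllable.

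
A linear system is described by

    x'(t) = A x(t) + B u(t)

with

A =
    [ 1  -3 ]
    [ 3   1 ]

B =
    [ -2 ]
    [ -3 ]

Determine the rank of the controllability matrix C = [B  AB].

AB = [[7], [-9]]
Controllability matrix C = [B  AB] = [[-2, 7], [-3, -9]]
det(C) = (-2)·(-9) - 7·(-3) = 18 - (-21) = 39 ≠ 0, so rank(C) = 2.
rank(C) = 2 = n, so the pair (A, B) is completely controllable.

2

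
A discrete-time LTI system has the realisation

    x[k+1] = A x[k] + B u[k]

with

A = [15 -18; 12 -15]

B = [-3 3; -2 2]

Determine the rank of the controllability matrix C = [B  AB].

1

AB = [[-9, 9], [-6, 6]]
Controllability matrix C = [B  AB] = [[-3, 3, -9, 9], [-2, 2, -6, 6]]
Every column of C is a scalar multiple of column 1 = [-3, -2] (multipliers 1, -1, 3, -3), so the columns span a one-dimensional space.
C ≠ 0, hence rank(C) = 1.
rank(C) = 1 < n = 2, so the pair (A, B) is not completely controllable.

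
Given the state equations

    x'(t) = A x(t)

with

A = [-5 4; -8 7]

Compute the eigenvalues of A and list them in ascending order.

det(sI - A) = s^2 - (tr A)s + det A, with tr A = (-5) + 7 = 2 and det A = (-5)·7 - 4·(-8) = -35 - (-32) = -3.
So p(s) = det(sI - A) = s^2 - 2s - 3.
Factor s^2 - 2s - 3: two numbers with sum 2 and product -3 are 3 and -1, so s^2 - 2s - 3 = (s - 3)(s + 1).
Hence p(s) = (s - 3) (s + 1), with roots -1, 3.
At least one eigenvalue has non-negative real part, so the system is not asymptotically stable.

-1, 3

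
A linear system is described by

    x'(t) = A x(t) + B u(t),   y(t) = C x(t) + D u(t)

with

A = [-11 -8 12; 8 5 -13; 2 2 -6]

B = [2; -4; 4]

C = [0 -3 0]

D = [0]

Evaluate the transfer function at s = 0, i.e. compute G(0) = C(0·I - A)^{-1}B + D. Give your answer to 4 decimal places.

G(0) = C(-A)^{-1}B + D = -C A^{-1} B + D.
det A = -60, so A^{-1} = (1/-60)·adj(A) = [[1/15, 2/5, -11/15], [-11/30, -7/10, 47/60], [-1/10, -1/10, -3/20]]
A^{-1} B = [-22/5, 26/5, -2/5]^T
C A^{-1} B = -78/5
G(0) = D - C A^{-1} B = 0 - (-78/5) = 78/5 ≈ 15.6000

15.6000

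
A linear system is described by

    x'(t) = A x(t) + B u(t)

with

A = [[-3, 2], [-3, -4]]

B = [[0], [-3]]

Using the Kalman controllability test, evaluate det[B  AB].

-18

AB = [[-6], [12]]
Controllability matrix C = [B  AB] = [[0, -6], [-3, 12]]
det(C) = 0·12 - (-6)·(-3) = 0 - 18 = -18
Since det(C) ≠ 0, rank(C) = 2 and the system is completely controllable.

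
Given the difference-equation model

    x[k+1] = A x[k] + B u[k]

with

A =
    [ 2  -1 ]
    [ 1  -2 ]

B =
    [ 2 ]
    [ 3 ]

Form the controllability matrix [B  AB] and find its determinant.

-11

AB = [[1], [-4]]
Controllability matrix C = [B  AB] = [[2, 1], [3, -4]]
det(C) = 2·(-4) - 1·3 = -8 - 3 = -11
Since det(C) ≠ 0, rank(C) = 2 and the system is completely controllable.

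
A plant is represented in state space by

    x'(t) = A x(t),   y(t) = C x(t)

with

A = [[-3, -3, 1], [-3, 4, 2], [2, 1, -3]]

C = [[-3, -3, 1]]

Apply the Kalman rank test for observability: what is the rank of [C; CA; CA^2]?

CA = [[20, -2, -12]]
CA^2 = [[-78, -80, 52]]
Observability matrix O = [C; CA; CA^2] = [[-3, -3, 1], [20, -2, -12], [-78, -80, 52]]
det(O) = (-3)·((-2)·52 - (-12)·(-80)) - (-3)·(20·52 - (-12)·(-78)) + 1·(20·(-80) - (-2)·(-78)) = (-3)·(-1064) - (-3)·104 + 1·(-1756) = 1748 ≠ 0, so rank(O) = 3.
rank(O) = 3 = n, so the pair (A, C) is completely observable.

3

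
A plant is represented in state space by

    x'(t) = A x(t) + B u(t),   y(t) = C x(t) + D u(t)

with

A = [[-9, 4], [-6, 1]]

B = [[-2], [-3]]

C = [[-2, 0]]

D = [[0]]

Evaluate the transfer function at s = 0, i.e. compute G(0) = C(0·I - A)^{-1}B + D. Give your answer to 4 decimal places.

G(0) = C(-A)^{-1}B + D = -C A^{-1} B + D.
det A = 15, so A^{-1} = (1/15)·adj(A) = [[1/15, -4/15], [2/5, -3/5]]
A^{-1} B = [2/3, 1]^T
C A^{-1} B = -4/3
G(0) = D - C A^{-1} B = 0 - (-4/3) = 4/3 ≈ 1.3333

1.3333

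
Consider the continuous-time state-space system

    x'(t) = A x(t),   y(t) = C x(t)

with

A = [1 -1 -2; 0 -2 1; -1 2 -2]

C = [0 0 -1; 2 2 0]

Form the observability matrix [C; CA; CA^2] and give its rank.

CA = [[1, -2, 2], [2, -6, -2]]
CA^2 = [[-1, 7, -8], [4, 6, -6]]
Observability matrix O = [C; CA; CA^2] = [[0, 0, -1], [2, 2, 0], [1, -2, 2], [2, -6, -2], [-1, 7, -8], [4, 6, -6]]
Take the 3×3 submatrix of O formed by rows 1, 2, 3: [[0, 0, -1], [2, 2, 0], [1, -2, 2]]. Its determinant is 0·(2·2 - 0·(-2)) - 0·(2·2 - 0·1) + (-1)·(2·(-2) - 2·1) = 0·4 - 0·4 + (-1)·(-6) = 6 ≠ 0.
So rank(O) ≥ 3; since O has 3 columns, rank(O) = 3.
rank(O) = 3 = n, so the pair (A, C) is completely observable.

3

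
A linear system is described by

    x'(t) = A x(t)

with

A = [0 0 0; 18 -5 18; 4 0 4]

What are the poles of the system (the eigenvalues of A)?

det(sI - A) = s^3 - (tr A)s^2 + (M11 + M22 + M33)s - det A, where Mii is the 2×2 principal minor of A obtained by deleting row i and column i.
tr A = 0 + (-5) + 4 = -1; M11 = (-5)·4 - 18·0 = -20 - 0 = -20; M22 = 0·4 - 0·4 = 0 - 0 = 0; M33 = 0·(-5) - 0·18 = 0 - 0 = 0; sum of minors = -20.
det A = 0·((-5)·4 - 18·0) - 0·(18·4 - 18·4) + 0·(18·0 - (-5)·4) = 0·(-20) - 0·0 + 0·20 = 0.
So p(s) = det(sI - A) = s^3 + s^2 - 20s.
The constant term is 0, so p(s) = s(s^2 + s - 20).
Factor s^2 + s - 20: two numbers with sum -1 and product -20 are 4 and -5, so s^2 + s - 20 = (s - 4)(s + 5).
Hence p(s) = s (s - 4) (s + 5), with roots -5, 0, 4.
At least one eigenvalue has non-negative real part, so the system is not asymptotically stable.

-5, 0, 4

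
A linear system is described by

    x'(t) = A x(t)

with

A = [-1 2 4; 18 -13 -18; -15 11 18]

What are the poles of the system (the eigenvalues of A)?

-4, 3, 5

det(sI - A) = s^3 - (tr A)s^2 + (M11 + M22 + M33)s - det A, where Mii is the 2×2 principal minor of A obtained by deleting row i and column i.
tr A = (-1) + (-13) + 18 = 4; M11 = (-13)·18 - (-18)·11 = -234 - (-198) = -36; M22 = (-1)·18 - 4·(-15) = -18 - (-60) = 42; M33 = (-1)·(-13) - 2·18 = 13 - 36 = -23; sum of minors = -17.
det A = (-1)·((-13)·18 - (-18)·11) - 2·(18·18 - (-18)·(-15)) + 4·(18·11 - (-13)·(-15)) = (-1)·(-36) - 2·54 + 4·3 = -60.
So p(s) = det(sI - A) = s^3 - 4s^2 - 17s + 60.
Rational-root test: any integer root divides 60. Testing small divisors, s = 3 works: p(3) = 27 + (-36) + (-51) + 60 = 0, so (s - 3) is a factor.
Dividing, p(s) = (s - 3)(s^2 - s - 20).
Factor s^2 - s - 20: two numbers with sum 1 and product -20 are 5 and -4, so s^2 - s - 20 = (s - 5)(s + 4).
Hence p(s) = (s - 5) (s - 3) (s + 4), with roots -4, 3, 5.
At least one eigenvalue has non-negative real part, so the system is not asymptotically stable.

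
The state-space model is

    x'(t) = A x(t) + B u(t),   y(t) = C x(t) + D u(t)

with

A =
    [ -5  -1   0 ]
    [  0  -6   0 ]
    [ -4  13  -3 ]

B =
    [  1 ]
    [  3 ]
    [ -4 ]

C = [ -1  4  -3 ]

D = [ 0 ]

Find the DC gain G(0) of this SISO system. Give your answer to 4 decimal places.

-0.2000

G(0) = C(-A)^{-1}B + D = -C A^{-1} B + D.
det A = -90, so A^{-1} = (1/-90)·adj(A) = [[-1/5, 1/30, 0], [0, -1/6, 0], [4/15, -23/30, -1/3]]
A^{-1} B = [-1/10, -1/2, -7/10]^T
C A^{-1} B = 1/5
G(0) = D - C A^{-1} B = 0 - (1/5) = -1/5 ≈ -0.2000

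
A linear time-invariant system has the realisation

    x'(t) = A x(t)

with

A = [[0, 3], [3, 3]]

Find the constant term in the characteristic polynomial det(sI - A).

For a 2×2 matrix, det(sI - A) = s^2 - (tr A)s + det A.
tr A = 3, det A = -9.
So p(s) = s^2 - 3s - 9.
The constant term is -9.

-9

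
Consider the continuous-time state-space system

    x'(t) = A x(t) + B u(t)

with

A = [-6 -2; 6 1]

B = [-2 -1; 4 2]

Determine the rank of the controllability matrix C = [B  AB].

AB = [[4, 2], [-8, -4]]
Controllability matrix C = [B  AB] = [[-2, -1, 4, 2], [4, 2, -8, -4]]
Every column of C is a scalar multiple of column 1 = [-2, 4] (multipliers 1, 1/2, -2, -1), so the columns span a one-dimensional space.
C ≠ 0, hence rank(C) = 1.
rank(C) = 1 < n = 2, so the pair (A, B) is not completely controllable.

1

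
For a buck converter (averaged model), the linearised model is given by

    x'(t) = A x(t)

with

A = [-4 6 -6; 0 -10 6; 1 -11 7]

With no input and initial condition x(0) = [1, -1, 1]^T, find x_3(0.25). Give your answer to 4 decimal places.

4.2242

det(sI - A) = s^3 - (tr A)s^2 + (M11 + M22 + M33)s - det A, where Mii is the 2×2 principal minor of A obtained by deleting row i and column i.
tr A = (-4) + (-10) + 7 = -7; M11 = (-10)·7 - 6·(-11) = -70 - (-66) = -4; M22 = (-4)·7 - (-6)·1 = -28 - (-6) = -22; M33 = (-4)·(-10) - 6·0 = 40 - 0 = 40; sum of minors = 14.
det A = (-4)·((-10)·7 - 6·(-11)) - 6·(0·7 - 6·1) + (-6)·(0·(-11) - (-10)·1) = (-4)·(-4) - 6·(-6) + (-6)·10 = -8.
So p(s) = det(sI - A) = s^3 + 7s^2 + 14s + 8.
Rational-root test: any integer root divides 8. Testing small divisors, s = -1 works: p(-1) = -1 + 7 + (-14) + 8 = 0, so (s + 1) is a factor.
Dividing, p(s) = (s + 1)(s^2 + 6s + 8).
Factor s^2 + 6s + 8: two numbers with sum -6 and product 8 are -2 and -4, so s^2 + 6s + 8 = (s + 2)(s + 4).
Hence p(s) = (s + 1) (s + 2) (s + 4), with roots -4, -2, -1.
The eigenvalues -4, -2, -1 are distinct and real, so A is diagonalisable and x(t) = e^{At} x(0) = V diag(e^{λ_i t}) V^{-1} x(0), where the columns of V are the eigenvectors.
λ = -4: A - (-4)I = [[0, 6, -6], [0, -6, 6], [1, -11, 11]]. v must be orthogonal to every row; (row 1) × (row 3) = [0, -6, -6], so take v_1 = [0, 1, 1]^T.
λ = -2: A - (-2)I = [[-2, 6, -6], [0, -8, 6], [1, -11, 9]]. v must be orthogonal to every row; (row 1) × (row 2) = [-12, 12, 16], so take v_2 = [3, -3, -4]^T.
λ = -1: A - (-1)I = [[-3, 6, -6], [0, -9, 6], [1, -11, 8]]. v must be orthogonal to every row; (row 1) × (row 2) = [-18, 18, 27], so take v_3 = [-2, 2, 3]^T.
V = [v_1 v_2 v_3] = [[0, 3, -2], [1, -3, 2], [1, -4, 3]] has det V = -1, so V^{-1} = adj(V)/det V = [[1, 1, 0], [1, -2, 2], [1, -3, 3]].
Modal coordinates z(0) = V^{-1} x(0): 1·1 + 1·(-1) + 0·1 = 0; 1·1 + (-2)·(-1) + 2·1 = 5; 1·1 + (-3)·(-1) + 3·1 = 7; so z(0) = [0, 5, 7]^T.
x_3(t) = Σ_i (v_i)_3 · z_i(0) · e^{λ_i t} (row 3 of V times the modal terms).
x_3(0.25) = 1·0·e^{-4·0.25} + (-4)·5·e^{-2·0.25} + 3·7·e^{-1·0.25} = 0·0.367879 + (-20)·0.606531 + 21·0.778801 = 4.2242.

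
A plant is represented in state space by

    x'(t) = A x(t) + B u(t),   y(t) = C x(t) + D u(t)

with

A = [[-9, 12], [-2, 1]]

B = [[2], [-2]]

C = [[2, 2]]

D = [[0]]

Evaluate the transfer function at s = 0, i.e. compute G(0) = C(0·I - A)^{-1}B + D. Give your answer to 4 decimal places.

-6.4000

G(0) = C(-A)^{-1}B + D = -C A^{-1} B + D.
det A = 15, so A^{-1} = (1/15)·adj(A) = [[1/15, -4/5], [2/15, -3/5]]
A^{-1} B = [26/15, 22/15]^T
C A^{-1} B = 32/5
G(0) = D - C A^{-1} B = 0 - (32/5) = -32/5 ≈ -6.4000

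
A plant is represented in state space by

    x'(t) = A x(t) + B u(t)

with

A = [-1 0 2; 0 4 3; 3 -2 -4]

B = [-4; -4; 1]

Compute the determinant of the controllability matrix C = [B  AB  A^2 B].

6762

AB = [[6], [-13], [-8]]
A^2B = [[-22], [-76], [76]]
Controllability matrix C = [B  AB  A^2B] = [[-4, 6, -22], [-4, -13, -76], [1, -8, 76]]
Expanding along the first row, det(C) = (-4)·((-13)·76 - (-76)·(-8)) - 6·((-4)·76 - (-76)·1) + (-22)·((-4)·(-8) - (-13)·1) = (-4)·(-1596) - 6·(-228) + (-22)·45 = 6762
Since det(C) ≠ 0, rank(C) = 3 and the system is completely controllable.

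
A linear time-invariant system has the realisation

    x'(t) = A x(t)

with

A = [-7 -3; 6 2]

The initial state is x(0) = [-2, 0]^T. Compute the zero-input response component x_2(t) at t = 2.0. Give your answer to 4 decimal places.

det(sI - A) = s^2 - (tr A)s + det A, with tr A = (-7) + 2 = -5 and det A = (-7)·2 - (-3)·6 = -14 - (-18) = 4.
So p(s) = det(sI - A) = s^2 + 5s + 4.
Factor s^2 + 5s + 4: two numbers with sum -5 and product 4 are -1 and -4, so s^2 + 5s + 4 = (s + 1)(s + 4).
Hence p(s) = (s + 1) (s + 4), with roots -4, -1.
The eigenvalues -4, -1 are distinct and real, so A is diagonalisable and x(t) = e^{At} x(0) = V diag(e^{λ_i t}) V^{-1} x(0), where the columns of V are the eigenvectors.
λ = -4: A - (-4)I = [[-3, -3], [6, 6]]. Row 1 gives (-3)·v1 + (-3)·v2 = 0, so take v_1 = [-1, 1]^T.
λ = -1: A - (-1)I = [[-6, -3], [6, 3]]. Row 1 gives (-6)·v1 + (-3)·v2 = 0, so take v_2 = [-1, 2]^T.
V = [v_1 v_2] = [[-1, -1], [1, 2]] has det V = -1, so V^{-1} = adj(V)/det V = [[-2, -1], [1, 1]].
Modal coordinates z(0) = V^{-1} x(0): (-2)·(-2) + (-1)·0 = 4; 1·(-2) + 1·0 = -2; so z(0) = [4, -2]^T.
x_2(t) = Σ_i (v_i)_2 · z_i(0) · e^{λ_i t} (row 2 of V times the modal terms).
x_2(2.0) = 1·4·e^{-4·2.0} + 2·(-2)·e^{-1·2.0} = 4·0.000335 + (-4)·0.135335 = -0.5400.

-0.5400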